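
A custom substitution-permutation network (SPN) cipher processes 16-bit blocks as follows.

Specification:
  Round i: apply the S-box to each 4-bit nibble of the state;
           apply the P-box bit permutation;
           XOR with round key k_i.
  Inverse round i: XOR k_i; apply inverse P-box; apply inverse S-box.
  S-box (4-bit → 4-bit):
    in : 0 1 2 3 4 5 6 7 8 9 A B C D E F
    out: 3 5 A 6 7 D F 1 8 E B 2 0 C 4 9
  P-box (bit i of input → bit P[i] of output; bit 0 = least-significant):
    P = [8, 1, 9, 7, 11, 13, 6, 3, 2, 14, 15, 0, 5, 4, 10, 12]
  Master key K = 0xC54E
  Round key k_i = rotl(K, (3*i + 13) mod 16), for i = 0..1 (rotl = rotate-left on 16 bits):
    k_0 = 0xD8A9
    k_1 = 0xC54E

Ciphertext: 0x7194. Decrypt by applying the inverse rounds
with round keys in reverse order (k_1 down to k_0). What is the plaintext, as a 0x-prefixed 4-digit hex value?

s_0 = ciphertext = 0x7194
s_1 = InvRound(s_0, k_1) = 0x9E92
s_2 = InvRound(s_1, k_0) = 0x4283

0x4283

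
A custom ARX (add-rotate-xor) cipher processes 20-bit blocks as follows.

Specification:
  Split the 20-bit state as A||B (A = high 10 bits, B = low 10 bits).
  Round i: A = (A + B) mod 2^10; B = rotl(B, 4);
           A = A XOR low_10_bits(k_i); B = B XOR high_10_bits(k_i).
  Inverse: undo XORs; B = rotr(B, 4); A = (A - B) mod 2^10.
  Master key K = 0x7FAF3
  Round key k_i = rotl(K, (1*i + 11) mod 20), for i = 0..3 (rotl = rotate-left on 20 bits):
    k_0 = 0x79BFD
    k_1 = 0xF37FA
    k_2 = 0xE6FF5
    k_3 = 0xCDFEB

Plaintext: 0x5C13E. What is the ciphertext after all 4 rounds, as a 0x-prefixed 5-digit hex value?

0xB3B70

s_0 = plaintext = 0x5C13E
s_1 = Round(s_0, k_0) = 0x54E02
s_2 = Round(s_1, k_1) = 0x2BFE5
s_3 = Round(s_2, k_2) = 0xD85C4
s_4 = Round(s_3, k_3) = 0xB3B70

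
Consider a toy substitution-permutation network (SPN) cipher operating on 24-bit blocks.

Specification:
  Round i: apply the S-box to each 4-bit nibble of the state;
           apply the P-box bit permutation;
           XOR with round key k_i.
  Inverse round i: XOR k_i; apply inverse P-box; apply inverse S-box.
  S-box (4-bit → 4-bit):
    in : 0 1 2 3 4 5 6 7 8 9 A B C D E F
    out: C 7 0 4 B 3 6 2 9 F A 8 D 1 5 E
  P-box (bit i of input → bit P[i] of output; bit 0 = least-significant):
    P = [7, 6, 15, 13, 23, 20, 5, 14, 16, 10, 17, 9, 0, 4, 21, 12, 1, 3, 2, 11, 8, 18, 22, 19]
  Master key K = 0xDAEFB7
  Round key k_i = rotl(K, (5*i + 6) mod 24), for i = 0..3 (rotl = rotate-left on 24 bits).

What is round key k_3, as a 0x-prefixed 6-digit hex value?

0xFB5DF6

K = 0xDAEFB7
k_0 = rotl(K, (5*0+6) mod 24) = rotl(K, 6) = 0xBBEDF6
k_1 = rotl(K, (5*1+6) mod 24) = rotl(K, 11) = 0x7DBED7
k_2 = rotl(K, (5*2+6) mod 24) = rotl(K, 16) = 0xB7DAEF
k_3 = rotl(K, (5*3+6) mod 24) = rotl(K, 21) = 0xFB5DF6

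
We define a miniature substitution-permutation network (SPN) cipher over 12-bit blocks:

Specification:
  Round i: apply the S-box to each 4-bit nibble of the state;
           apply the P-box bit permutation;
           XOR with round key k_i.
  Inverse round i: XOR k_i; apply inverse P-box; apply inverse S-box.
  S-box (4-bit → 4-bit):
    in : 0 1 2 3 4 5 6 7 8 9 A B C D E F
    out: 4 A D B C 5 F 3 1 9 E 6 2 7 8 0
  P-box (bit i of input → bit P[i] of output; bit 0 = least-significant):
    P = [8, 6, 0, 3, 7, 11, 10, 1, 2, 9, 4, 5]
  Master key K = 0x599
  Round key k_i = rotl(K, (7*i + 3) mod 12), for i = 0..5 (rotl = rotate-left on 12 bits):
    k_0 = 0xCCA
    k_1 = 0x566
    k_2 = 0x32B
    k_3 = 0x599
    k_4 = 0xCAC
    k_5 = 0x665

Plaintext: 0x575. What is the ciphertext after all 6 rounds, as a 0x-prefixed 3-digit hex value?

0xDA6

s_0 = plaintext = 0x575
s_1 = Round(s_0, k_0) = 0x55F
s_2 = Round(s_1, k_1) = 0x1F2
s_3 = Round(s_2, k_2) = 0x002
s_4 = Round(s_3, k_3) = 0x080
s_5 = Round(s_4, k_4) = 0xC3D
s_6 = Round(s_5, k_5) = 0xDA6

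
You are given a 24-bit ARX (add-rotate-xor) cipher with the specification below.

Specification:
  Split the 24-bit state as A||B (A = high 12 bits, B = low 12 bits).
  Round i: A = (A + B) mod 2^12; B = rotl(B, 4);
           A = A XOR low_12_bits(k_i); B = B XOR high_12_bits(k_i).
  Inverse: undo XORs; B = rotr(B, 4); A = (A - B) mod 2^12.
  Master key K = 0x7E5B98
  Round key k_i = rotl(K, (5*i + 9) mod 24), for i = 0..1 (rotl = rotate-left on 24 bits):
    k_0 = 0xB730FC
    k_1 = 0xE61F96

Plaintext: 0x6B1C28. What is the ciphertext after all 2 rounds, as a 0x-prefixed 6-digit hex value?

s_0 = plaintext = 0x6B1C28
s_1 = Round(s_0, k_0) = 0x2259FF
s_2 = Round(s_1, k_1) = 0x3B2198

0x3B2198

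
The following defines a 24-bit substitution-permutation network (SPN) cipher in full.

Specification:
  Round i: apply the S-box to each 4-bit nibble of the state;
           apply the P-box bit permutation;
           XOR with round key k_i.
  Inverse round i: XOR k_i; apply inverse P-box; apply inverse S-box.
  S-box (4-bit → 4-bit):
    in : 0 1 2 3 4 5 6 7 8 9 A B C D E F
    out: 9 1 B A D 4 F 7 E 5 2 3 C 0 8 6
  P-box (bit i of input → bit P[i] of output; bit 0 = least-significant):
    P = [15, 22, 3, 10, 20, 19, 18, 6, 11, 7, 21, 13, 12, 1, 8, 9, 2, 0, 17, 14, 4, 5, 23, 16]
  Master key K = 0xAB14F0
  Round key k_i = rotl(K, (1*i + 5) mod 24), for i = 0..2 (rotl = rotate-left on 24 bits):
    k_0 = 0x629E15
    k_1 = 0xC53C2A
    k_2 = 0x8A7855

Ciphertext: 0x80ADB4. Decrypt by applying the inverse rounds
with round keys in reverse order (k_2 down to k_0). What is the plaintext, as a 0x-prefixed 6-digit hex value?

s_0 = ciphertext = 0x80ADB4
s_1 = InvRound(s_0, k_2) = 0xA89A30
s_2 = InvRound(s_1, k_1) = 0x0D3CF6
s_3 = InvRound(s_2, k_0) = 0x3F388B

0x3F388B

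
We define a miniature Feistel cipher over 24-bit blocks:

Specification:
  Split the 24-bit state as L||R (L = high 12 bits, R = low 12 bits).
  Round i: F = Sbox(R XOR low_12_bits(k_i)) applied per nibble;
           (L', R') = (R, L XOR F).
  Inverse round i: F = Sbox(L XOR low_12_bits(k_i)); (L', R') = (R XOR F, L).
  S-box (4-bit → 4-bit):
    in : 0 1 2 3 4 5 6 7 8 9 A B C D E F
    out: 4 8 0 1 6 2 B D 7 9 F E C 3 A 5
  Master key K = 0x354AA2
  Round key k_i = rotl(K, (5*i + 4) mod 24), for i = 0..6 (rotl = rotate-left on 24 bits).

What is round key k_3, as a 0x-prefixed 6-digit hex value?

0x11AA55

K = 0x354AA2
k_0 = rotl(K, (5*0+4) mod 24) = rotl(K, 4) = 0x54AA23
k_1 = rotl(K, (5*1+4) mod 24) = rotl(K, 9) = 0x95446A
k_2 = rotl(K, (5*2+4) mod 24) = rotl(K, 14) = 0xA88D52
k_3 = rotl(K, (5*3+4) mod 24) = rotl(K, 19) = 0x11AA55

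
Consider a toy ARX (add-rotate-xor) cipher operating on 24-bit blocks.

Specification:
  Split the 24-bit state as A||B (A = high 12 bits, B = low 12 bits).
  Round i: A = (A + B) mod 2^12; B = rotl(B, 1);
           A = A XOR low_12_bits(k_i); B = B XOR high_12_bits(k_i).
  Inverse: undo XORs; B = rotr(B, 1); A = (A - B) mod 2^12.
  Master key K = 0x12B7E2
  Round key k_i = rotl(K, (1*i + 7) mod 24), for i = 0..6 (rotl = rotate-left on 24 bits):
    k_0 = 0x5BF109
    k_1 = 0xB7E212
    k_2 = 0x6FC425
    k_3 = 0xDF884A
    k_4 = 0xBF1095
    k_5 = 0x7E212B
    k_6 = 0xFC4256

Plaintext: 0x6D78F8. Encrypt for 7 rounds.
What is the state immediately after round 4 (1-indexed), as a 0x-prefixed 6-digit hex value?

0xA4FF88

s_0 = plaintext = 0x6D78F8
s_1 = Round(s_0, k_0) = 0xEC644E
s_2 = Round(s_1, k_1) = 0x1063E2
s_3 = Round(s_2, k_2) = 0x0CD138
s_4 = Round(s_3, k_3) = 0xA4FF88
s_5 = Round(s_4, k_4) = 0x9424E0
s_6 = Round(s_5, k_5) = 0xF09E22
s_7 = Round(s_6, k_6) = 0xF7D381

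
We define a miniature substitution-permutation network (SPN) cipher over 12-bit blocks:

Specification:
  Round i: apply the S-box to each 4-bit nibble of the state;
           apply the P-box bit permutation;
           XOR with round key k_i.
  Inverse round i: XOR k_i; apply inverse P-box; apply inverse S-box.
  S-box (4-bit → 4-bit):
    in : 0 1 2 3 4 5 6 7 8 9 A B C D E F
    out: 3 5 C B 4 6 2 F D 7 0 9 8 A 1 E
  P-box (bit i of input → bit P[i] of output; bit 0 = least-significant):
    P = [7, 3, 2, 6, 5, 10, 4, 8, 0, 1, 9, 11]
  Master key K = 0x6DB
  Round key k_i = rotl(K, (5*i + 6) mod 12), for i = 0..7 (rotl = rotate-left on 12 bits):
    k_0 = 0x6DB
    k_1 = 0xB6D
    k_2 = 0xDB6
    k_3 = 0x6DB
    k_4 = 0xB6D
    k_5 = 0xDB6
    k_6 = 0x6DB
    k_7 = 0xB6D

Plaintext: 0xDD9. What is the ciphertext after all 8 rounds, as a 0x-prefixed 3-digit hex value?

0x523

s_0 = plaintext = 0xDD9
s_1 = Round(s_0, k_0) = 0xB55
s_2 = Round(s_1, k_1) = 0x770
s_3 = Round(s_2, k_2) = 0x20D
s_4 = Round(s_3, k_3) = 0x8B3
s_5 = Round(s_4, k_4) = 0x084
s_6 = Round(s_5, k_5) = 0xC81
s_7 = Round(s_6, k_6) = 0xF6F
s_8 = Round(s_7, k_7) = 0x523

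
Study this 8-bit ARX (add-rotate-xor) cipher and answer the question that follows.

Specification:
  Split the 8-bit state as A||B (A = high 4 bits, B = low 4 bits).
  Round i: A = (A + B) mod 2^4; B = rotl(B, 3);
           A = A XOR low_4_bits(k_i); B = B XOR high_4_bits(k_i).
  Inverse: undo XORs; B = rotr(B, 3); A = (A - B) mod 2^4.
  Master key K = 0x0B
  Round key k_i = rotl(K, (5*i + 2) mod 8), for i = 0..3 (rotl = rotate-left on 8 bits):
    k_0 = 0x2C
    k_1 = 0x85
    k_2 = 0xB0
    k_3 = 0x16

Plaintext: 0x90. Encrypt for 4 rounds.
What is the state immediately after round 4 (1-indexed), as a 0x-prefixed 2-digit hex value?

s_0 = plaintext = 0x90
s_1 = Round(s_0, k_0) = 0x52
s_2 = Round(s_1, k_1) = 0x29
s_3 = Round(s_2, k_2) = 0xB7
s_4 = Round(s_3, k_3) = 0x4A

0x4A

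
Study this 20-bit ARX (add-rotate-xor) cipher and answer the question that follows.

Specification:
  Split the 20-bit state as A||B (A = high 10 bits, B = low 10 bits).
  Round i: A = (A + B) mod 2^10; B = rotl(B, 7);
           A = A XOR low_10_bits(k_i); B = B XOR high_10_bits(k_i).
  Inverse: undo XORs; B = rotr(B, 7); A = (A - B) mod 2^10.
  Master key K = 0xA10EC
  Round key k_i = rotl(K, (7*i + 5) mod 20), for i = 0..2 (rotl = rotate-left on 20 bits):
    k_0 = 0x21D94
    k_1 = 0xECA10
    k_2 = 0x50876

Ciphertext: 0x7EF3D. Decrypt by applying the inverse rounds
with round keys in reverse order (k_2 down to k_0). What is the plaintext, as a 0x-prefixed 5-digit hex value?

s_0 = ciphertext = 0x7EF3D
s_1 = InvRound(s_0, k_2) = 0x647FC
s_2 = InvRound(s_1, k_1) = 0x44670
s_3 = InvRound(s_2, k_0) = 0x323BD

0x323BD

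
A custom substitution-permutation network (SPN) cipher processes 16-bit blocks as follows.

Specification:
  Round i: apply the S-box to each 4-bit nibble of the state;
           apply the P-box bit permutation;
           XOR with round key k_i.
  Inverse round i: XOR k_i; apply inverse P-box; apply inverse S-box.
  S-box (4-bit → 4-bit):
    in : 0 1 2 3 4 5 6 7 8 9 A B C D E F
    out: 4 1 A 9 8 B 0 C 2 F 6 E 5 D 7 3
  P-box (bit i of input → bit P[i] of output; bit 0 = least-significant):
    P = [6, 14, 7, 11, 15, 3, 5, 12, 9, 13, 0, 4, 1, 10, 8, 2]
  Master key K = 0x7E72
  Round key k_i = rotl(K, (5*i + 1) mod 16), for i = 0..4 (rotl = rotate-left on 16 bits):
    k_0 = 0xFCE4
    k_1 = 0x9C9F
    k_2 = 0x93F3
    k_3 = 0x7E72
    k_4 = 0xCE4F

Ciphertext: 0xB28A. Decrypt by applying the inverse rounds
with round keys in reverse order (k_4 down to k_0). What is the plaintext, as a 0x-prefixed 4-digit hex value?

s_0 = ciphertext = 0xB28A
s_1 = InvRound(s_0, k_4) = 0x2A49
s_2 = InvRound(s_1, k_3) = 0xF7B8
s_3 = InvRound(s_2, k_2) = 0xFA8F
s_4 = InvRound(s_3, k_1) = 0x8568
s_5 = InvRound(s_4, k_0) = 0x782B

0x782B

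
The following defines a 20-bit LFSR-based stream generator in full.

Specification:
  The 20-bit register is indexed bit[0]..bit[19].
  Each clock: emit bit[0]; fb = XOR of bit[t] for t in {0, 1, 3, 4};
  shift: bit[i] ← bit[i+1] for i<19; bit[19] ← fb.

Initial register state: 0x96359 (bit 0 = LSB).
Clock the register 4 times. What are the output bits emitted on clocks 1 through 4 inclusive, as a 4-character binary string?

1001

reg_0 = 0x96359
clock 1: out=1, reg = 0xCB1AC
clock 2: out=0, reg = 0xE58D6
clock 3: out=0, reg = 0x72C6B
clock 4: out=1, reg = 0xB9635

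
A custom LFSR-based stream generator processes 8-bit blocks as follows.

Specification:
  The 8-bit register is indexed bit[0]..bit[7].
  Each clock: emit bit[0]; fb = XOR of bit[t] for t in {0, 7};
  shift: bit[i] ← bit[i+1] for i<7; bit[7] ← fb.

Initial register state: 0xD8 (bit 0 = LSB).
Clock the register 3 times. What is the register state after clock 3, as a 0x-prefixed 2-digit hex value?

0xFB

reg_0 = 0xD8
clock 1: out=0, reg = 0xEC
clock 2: out=0, reg = 0xF6
clock 3: out=0, reg = 0xFB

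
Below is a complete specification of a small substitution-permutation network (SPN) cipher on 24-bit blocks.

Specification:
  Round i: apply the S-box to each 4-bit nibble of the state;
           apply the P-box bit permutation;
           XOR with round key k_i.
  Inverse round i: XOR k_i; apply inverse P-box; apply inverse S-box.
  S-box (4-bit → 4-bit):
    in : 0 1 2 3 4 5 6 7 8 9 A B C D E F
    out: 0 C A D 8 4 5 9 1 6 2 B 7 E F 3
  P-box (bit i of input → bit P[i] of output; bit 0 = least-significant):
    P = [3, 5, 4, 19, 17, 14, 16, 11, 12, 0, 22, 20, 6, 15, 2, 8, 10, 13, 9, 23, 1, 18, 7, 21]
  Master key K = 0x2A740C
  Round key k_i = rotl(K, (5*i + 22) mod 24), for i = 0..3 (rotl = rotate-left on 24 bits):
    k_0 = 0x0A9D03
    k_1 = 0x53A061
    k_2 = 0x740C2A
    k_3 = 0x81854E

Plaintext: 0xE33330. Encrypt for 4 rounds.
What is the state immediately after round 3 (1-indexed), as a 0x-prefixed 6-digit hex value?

s_0 = plaintext = 0xE33330
s_1 = Round(s_0, k_0) = 0xFD82C5
s_2 = Round(s_1, k_1) = 0xC4C232
s_3 = Round(s_2, k_2) = 0xEB84CD
s_4 = Round(s_3, k_3) = 0x3EE1BC

0xEB84CD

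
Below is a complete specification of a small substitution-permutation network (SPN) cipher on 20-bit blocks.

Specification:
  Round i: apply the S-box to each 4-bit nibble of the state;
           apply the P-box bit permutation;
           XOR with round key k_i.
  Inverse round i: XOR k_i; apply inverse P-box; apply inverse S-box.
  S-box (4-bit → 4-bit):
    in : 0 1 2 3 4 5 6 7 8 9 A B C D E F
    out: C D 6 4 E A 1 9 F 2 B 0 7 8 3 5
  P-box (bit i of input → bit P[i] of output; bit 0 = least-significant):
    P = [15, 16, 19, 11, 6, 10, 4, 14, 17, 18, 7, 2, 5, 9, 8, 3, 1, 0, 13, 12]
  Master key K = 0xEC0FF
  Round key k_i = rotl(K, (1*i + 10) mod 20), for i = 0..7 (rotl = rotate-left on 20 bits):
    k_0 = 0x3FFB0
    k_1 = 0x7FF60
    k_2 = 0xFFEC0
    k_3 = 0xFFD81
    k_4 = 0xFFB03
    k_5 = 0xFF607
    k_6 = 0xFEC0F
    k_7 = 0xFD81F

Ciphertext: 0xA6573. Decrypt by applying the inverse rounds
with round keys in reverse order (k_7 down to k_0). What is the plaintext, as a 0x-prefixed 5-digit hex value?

s_0 = ciphertext = 0xA6573
s_1 = InvRound(s_0, k_7) = 0x015EA
s_2 = InvRound(s_1, k_6) = 0x4F878
s_3 = InvRound(s_2, k_5) = 0xEA7C4
s_4 = InvRound(s_3, k_4) = 0xAB0A5
s_5 = InvRound(s_4, k_3) = 0xBF555
s_6 = InvRound(s_5, k_2) = 0x9243D
s_7 = InvRound(s_6, k_1) = 0x54A11
s_8 = InvRound(s_7, k_0) = 0x4FC96

0x4FC96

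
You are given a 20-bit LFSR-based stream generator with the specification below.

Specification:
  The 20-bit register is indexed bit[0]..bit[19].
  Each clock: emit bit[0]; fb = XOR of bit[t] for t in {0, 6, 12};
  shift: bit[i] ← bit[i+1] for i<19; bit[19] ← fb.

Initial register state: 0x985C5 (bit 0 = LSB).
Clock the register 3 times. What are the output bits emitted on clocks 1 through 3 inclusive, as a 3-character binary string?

101

reg_0 = 0x985C5
clock 1: out=1, reg = 0x4C2E2
clock 2: out=0, reg = 0xA6171
clock 3: out=1, reg = 0x530B8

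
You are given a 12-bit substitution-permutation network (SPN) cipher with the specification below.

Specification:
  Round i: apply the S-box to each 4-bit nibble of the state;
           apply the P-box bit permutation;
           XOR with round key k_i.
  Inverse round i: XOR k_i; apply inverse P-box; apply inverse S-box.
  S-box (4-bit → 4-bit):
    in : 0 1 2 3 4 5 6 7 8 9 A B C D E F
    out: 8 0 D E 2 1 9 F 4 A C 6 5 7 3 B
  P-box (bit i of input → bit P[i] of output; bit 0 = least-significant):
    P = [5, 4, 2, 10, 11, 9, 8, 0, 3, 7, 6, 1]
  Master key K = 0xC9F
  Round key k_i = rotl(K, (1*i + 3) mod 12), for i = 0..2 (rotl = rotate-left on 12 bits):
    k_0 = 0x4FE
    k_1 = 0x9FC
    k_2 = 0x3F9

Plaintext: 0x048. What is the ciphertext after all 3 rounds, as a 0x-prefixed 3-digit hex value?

0xD2E

s_0 = plaintext = 0x048
s_1 = Round(s_0, k_0) = 0x6F8
s_2 = Round(s_1, k_1) = 0x3F3
s_3 = Round(s_2, k_2) = 0xD2E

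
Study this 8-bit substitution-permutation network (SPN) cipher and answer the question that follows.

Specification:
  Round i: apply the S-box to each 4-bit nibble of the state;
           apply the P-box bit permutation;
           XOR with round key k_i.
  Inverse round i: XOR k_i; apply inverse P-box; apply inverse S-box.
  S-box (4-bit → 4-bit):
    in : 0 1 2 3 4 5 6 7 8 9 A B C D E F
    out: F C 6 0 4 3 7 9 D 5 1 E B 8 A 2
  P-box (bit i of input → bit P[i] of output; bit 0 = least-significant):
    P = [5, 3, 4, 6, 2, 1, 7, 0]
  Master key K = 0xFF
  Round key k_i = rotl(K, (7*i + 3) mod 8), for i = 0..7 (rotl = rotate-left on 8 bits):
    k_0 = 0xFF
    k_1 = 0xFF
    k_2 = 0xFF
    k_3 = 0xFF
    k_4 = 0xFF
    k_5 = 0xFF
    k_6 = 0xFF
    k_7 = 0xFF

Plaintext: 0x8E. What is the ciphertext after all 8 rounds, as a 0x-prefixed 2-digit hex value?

0x69

s_0 = plaintext = 0x8E
s_1 = Round(s_0, k_0) = 0x32
s_2 = Round(s_1, k_1) = 0xE7
s_3 = Round(s_2, k_2) = 0x9C
s_4 = Round(s_3, k_3) = 0x13
s_5 = Round(s_4, k_4) = 0x7E
s_6 = Round(s_5, k_5) = 0xB2
s_7 = Round(s_6, k_6) = 0x64
s_8 = Round(s_7, k_7) = 0x69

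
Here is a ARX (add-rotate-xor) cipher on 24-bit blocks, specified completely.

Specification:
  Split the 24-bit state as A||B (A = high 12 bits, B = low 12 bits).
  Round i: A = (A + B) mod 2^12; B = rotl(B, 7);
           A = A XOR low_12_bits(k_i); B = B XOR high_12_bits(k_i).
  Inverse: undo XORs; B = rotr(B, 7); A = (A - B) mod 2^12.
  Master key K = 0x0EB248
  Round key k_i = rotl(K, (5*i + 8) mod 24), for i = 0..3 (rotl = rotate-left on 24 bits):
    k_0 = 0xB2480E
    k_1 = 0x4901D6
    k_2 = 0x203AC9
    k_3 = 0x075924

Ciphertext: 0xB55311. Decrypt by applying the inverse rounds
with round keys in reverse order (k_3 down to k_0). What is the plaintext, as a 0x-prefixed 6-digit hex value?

s_0 = ciphertext = 0xB55311
s_1 = InvRound(s_0, k_3) = 0x5EBC86
s_2 = InvRound(s_1, k_2) = 0xE650BD
s_3 = InvRound(s_2, k_1) = 0xA0B5A8
s_4 = InvRound(s_3, k_0) = 0x06819D

0x06819D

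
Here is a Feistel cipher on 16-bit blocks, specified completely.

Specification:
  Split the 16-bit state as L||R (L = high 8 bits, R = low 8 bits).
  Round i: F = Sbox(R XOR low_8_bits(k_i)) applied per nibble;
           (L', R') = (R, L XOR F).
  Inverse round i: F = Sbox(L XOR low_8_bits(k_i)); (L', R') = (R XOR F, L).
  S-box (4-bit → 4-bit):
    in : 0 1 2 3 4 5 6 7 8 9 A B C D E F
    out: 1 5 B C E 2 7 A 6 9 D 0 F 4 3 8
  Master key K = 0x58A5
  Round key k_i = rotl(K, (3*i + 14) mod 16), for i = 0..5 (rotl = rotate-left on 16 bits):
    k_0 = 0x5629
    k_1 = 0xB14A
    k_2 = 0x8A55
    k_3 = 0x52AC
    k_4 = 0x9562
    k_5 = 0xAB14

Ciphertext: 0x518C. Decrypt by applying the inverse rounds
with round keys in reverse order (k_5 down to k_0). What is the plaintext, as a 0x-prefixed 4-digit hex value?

0xEC07

s_0 = ciphertext = 0x518C
s_1 = InvRound(s_0, k_5) = 0x6E51
s_2 = InvRound(s_1, k_4) = 0x4E6E
s_3 = InvRound(s_2, k_3) = 0x554E
s_4 = InvRound(s_3, k_2) = 0x5F55
s_5 = InvRound(s_4, k_1) = 0x075F
s_6 = InvRound(s_5, k_0) = 0xEC07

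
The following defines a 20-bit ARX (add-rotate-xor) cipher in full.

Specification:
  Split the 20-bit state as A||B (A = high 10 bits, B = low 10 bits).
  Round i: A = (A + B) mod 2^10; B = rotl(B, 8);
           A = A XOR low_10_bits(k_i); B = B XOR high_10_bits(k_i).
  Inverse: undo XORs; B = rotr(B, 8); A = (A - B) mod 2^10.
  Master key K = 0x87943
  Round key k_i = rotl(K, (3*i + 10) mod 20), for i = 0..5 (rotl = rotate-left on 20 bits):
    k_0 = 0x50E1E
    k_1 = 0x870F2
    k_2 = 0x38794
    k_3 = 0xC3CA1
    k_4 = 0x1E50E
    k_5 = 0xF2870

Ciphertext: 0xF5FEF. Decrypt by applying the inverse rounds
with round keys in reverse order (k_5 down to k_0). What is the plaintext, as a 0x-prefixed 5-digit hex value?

0xA0FA5

s_0 = ciphertext = 0xF5FEF
s_1 = InvRound(s_0, k_5) = 0xC4C94
s_2 = InvRound(s_1, k_4) = 0x9A7B4
s_3 = InvRound(s_2, k_3) = 0xF72EC
s_4 = InvRound(s_3, k_2) = 0x04836
s_5 = InvRound(s_4, k_1) = 0x0D8AA
s_6 = InvRound(s_5, k_0) = 0xA0FA5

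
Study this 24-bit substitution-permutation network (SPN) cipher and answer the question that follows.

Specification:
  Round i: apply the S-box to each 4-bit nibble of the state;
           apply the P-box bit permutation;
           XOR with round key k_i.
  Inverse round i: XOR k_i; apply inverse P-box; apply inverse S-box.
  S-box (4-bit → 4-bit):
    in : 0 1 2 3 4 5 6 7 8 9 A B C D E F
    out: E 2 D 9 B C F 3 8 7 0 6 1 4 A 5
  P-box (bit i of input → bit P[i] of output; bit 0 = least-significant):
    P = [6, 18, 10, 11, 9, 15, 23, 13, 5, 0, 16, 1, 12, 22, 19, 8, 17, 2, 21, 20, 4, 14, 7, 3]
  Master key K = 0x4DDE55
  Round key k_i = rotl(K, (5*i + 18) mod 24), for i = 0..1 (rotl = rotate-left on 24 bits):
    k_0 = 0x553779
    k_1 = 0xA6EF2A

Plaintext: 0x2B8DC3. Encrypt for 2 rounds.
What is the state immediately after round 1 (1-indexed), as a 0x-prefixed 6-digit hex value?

s_0 = plaintext = 0x2B8DC3
s_1 = Round(s_0, k_0) = 0x743CA5
s_2 = Round(s_1, k_1) = 0xB4B21E

0x743CA5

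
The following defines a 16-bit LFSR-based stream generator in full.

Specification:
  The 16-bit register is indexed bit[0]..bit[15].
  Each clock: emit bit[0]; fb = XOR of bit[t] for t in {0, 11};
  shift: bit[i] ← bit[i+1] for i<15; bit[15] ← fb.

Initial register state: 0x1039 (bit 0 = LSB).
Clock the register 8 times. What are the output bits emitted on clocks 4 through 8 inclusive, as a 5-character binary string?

reg_0 = 0x1039
clock 1: out=1, reg = 0x881C
clock 2: out=0, reg = 0xC40E
clock 3: out=0, reg = 0x6207
clock 4: out=1, reg = 0xB103
clock 5: out=1, reg = 0xD881
clock 6: out=1, reg = 0x6C40
clock 7: out=0, reg = 0xB620
clock 8: out=0, reg = 0x5B10

11100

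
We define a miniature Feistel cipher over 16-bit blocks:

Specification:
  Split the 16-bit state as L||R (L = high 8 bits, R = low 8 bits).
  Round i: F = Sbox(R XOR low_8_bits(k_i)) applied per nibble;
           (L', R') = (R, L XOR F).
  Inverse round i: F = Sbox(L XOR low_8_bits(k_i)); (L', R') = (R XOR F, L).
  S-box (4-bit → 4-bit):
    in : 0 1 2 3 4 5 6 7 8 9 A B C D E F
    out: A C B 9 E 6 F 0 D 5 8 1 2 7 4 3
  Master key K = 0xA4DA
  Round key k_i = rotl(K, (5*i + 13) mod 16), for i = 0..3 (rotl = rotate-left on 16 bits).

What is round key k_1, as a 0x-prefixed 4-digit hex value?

0x936A

K = 0xA4DA
k_0 = rotl(K, (5*0+13) mod 16) = rotl(K, 13) = 0x549B
k_1 = rotl(K, (5*1+13) mod 16) = rotl(K, 2) = 0x936A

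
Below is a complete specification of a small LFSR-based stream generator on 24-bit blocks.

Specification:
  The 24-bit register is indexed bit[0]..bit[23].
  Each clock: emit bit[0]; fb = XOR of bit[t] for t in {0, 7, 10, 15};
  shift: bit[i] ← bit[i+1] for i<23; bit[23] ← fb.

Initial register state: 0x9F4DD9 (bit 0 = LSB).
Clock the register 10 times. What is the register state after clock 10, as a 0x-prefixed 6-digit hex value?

reg_0 = 0x9F4DD9
clock 1: out=1, reg = 0xCFA6EC
clock 2: out=0, reg = 0xE7D376
clock 3: out=0, reg = 0xF3E9BB
clock 4: out=1, reg = 0xF9F4DD
clock 5: out=1, reg = 0x7CFA6E
clock 6: out=0, reg = 0xBE7D37
clock 7: out=1, reg = 0x5F3E9B
clock 8: out=1, reg = 0xAF9F4D
clock 9: out=1, reg = 0xD7CFA6
clock 10: out=0, reg = 0xEBE7D3

0xEBE7D3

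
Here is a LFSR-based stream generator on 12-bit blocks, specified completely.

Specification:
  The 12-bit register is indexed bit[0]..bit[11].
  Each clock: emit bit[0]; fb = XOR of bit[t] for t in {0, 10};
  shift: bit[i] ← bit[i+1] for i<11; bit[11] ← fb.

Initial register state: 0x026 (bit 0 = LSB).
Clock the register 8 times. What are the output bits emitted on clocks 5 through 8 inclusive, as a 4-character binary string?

0100

reg_0 = 0x026
clock 1: out=0, reg = 0x013
clock 2: out=1, reg = 0x809
clock 3: out=1, reg = 0xC04
clock 4: out=0, reg = 0xE02
clock 5: out=0, reg = 0xF01
clock 6: out=1, reg = 0x780
clock 7: out=0, reg = 0xBC0
clock 8: out=0, reg = 0x5E0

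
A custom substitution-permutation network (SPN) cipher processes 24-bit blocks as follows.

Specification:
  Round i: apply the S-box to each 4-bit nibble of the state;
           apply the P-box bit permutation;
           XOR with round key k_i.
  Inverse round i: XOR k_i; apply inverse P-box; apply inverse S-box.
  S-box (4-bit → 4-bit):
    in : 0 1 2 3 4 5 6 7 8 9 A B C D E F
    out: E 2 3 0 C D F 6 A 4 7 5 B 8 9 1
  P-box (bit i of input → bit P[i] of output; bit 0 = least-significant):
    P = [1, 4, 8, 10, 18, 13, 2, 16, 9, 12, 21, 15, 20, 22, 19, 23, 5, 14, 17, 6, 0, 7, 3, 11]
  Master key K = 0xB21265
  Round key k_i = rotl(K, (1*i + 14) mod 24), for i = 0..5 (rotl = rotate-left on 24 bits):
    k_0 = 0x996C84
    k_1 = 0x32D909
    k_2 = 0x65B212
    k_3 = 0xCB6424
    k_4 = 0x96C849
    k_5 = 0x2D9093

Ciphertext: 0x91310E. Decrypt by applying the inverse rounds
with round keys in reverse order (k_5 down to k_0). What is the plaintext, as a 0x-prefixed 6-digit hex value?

0x5D369F

s_0 = ciphertext = 0x91310E
s_1 = InvRound(s_0, k_5) = 0xA354A7
s_2 = InvRound(s_1, k_4) = 0x0EF05E
s_3 = InvRound(s_2, k_3) = 0x9E88EC
s_4 = InvRound(s_3, k_2) = 0x056A02
s_5 = InvRound(s_4, k_1) = 0xB9F6CB
s_6 = InvRound(s_5, k_0) = 0x5D369F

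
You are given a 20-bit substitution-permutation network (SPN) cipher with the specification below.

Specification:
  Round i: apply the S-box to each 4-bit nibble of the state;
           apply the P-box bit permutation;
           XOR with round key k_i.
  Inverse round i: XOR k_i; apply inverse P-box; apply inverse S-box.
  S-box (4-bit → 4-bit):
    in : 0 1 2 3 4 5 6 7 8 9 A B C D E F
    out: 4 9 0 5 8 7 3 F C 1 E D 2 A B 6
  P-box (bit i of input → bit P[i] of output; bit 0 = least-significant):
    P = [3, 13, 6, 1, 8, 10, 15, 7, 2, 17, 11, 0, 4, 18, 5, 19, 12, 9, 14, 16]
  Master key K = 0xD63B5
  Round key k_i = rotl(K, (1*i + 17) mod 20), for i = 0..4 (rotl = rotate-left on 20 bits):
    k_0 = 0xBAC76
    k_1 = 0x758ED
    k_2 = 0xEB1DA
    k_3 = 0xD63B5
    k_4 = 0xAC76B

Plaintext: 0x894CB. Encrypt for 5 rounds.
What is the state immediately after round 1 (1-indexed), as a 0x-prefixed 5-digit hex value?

0xAE82D

s_0 = plaintext = 0x894CB
s_1 = Round(s_0, k_0) = 0xAE82D
s_2 = Round(s_1, k_1) = 0xA32FE
s_3 = Round(s_2, k_2) = 0xF57E0
s_4 = Round(s_3, k_3) = 0xB2C40
s_5 = Round(s_4, k_4) = 0x997AB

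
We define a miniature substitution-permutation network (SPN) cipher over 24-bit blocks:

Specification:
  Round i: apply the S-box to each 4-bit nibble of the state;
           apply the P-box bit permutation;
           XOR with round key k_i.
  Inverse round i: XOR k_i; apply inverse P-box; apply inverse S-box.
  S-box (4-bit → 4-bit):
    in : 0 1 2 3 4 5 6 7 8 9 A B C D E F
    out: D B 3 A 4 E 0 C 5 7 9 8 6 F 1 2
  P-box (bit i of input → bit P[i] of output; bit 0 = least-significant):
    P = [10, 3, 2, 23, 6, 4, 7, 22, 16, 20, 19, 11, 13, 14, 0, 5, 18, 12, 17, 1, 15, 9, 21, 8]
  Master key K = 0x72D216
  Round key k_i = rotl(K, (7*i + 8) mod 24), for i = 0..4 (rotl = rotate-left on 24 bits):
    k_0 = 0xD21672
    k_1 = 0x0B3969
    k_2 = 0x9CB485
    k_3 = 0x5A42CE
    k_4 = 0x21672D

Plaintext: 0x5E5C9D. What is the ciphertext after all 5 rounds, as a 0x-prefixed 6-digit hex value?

s_0 = plaintext = 0x5E5C9D
s_1 = Round(s_0, k_0) = 0x6E518F
s_2 = Round(s_1, k_1) = 0x1E7180
s_3 = Round(s_2, k_2) = 0x093B60
s_4 = Round(s_3, k_3) = 0xFC9FEA
s_5 = Round(s_4, k_4) = 0xB3116C

0xB3116C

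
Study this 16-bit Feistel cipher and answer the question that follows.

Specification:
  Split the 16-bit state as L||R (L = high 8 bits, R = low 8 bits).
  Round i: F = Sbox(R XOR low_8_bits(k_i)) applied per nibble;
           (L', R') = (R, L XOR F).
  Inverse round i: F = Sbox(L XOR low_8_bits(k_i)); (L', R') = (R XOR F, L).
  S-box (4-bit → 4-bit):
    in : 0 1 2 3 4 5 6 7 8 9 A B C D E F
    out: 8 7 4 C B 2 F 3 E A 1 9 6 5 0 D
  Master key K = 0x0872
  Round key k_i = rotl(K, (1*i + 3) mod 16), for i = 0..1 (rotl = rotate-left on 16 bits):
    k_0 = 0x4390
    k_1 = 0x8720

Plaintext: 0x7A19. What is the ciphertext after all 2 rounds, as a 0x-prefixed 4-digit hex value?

s_0 = plaintext = 0x7A19
s_1 = Round(s_0, k_0) = 0x1990
s_2 = Round(s_1, k_1) = 0x9081

0x9081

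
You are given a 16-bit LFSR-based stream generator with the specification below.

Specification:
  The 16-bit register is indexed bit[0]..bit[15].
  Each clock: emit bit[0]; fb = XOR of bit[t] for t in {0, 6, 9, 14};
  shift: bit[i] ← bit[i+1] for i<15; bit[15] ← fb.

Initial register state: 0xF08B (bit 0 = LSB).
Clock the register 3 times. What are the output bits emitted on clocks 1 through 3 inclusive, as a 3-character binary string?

reg_0 = 0xF08B
clock 1: out=1, reg = 0x7845
clock 2: out=1, reg = 0xBC22
clock 3: out=0, reg = 0x5E11

110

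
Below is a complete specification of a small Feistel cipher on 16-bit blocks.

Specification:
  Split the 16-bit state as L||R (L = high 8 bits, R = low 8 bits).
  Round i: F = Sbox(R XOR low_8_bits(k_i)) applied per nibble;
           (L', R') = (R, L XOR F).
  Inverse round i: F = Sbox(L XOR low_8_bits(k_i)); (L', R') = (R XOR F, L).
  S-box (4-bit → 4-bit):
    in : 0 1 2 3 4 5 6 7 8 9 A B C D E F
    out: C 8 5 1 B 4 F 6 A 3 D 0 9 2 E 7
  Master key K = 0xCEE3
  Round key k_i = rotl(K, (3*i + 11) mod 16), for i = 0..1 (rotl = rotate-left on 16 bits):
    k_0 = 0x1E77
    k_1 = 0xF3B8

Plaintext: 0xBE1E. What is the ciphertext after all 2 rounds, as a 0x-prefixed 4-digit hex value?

s_0 = plaintext = 0xBE1E
s_1 = Round(s_0, k_0) = 0x1E4D
s_2 = Round(s_1, k_1) = 0x4D6A

0x4D6A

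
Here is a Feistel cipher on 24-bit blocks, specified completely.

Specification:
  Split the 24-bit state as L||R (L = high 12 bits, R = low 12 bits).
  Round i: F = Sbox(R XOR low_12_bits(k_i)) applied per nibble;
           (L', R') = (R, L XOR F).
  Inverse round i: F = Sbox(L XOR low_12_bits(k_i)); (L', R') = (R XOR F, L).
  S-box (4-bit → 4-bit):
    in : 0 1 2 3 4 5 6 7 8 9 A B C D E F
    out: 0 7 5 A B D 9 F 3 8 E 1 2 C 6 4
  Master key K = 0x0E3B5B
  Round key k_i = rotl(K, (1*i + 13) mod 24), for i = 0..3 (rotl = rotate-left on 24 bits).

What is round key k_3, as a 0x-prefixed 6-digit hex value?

0x5B0E3B

K = 0x0E3B5B
k_0 = rotl(K, (1*0+13) mod 24) = rotl(K, 13) = 0x6B61C7
k_1 = rotl(K, (1*1+13) mod 24) = rotl(K, 14) = 0xD6C38E
k_2 = rotl(K, (1*2+13) mod 24) = rotl(K, 15) = 0xAD871D
k_3 = rotl(K, (1*3+13) mod 24) = rotl(K, 16) = 0x5B0E3B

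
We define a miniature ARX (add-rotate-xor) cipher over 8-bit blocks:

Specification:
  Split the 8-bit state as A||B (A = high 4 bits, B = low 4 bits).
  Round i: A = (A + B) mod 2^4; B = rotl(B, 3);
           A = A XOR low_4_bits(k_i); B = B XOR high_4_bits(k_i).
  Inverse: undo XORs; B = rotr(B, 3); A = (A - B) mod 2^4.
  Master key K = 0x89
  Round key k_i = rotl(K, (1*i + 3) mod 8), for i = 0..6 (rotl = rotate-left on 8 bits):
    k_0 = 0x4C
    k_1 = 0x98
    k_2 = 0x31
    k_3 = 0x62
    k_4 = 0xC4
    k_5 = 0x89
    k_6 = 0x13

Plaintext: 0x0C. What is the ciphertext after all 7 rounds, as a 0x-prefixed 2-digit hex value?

s_0 = plaintext = 0x0C
s_1 = Round(s_0, k_0) = 0x02
s_2 = Round(s_1, k_1) = 0xA8
s_3 = Round(s_2, k_2) = 0x37
s_4 = Round(s_3, k_3) = 0x8D
s_5 = Round(s_4, k_4) = 0x12
s_6 = Round(s_5, k_5) = 0xA9
s_7 = Round(s_6, k_6) = 0x0D

0x0D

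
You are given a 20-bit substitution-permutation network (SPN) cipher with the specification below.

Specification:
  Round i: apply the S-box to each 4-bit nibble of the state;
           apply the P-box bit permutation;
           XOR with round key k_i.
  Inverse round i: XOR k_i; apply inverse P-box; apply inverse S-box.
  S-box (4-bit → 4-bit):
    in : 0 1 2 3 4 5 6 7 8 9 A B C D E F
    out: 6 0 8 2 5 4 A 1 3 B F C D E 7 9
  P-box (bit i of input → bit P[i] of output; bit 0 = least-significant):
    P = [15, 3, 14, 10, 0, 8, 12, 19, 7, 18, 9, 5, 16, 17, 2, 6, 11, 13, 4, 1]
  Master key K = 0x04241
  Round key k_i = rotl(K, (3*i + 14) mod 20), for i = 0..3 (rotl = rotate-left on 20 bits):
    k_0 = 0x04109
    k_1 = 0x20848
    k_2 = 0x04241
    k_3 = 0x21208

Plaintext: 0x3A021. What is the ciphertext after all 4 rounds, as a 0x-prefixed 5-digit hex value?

s_0 = plaintext = 0x3A021
s_1 = Round(s_0, k_0) = 0xF634D
s_2 = Round(s_1, k_1) = 0x45403
s_3 = Round(s_2, k_2) = 0x059DD
s_4 = Round(s_3, k_3) = 0xE67B4

0xE67B4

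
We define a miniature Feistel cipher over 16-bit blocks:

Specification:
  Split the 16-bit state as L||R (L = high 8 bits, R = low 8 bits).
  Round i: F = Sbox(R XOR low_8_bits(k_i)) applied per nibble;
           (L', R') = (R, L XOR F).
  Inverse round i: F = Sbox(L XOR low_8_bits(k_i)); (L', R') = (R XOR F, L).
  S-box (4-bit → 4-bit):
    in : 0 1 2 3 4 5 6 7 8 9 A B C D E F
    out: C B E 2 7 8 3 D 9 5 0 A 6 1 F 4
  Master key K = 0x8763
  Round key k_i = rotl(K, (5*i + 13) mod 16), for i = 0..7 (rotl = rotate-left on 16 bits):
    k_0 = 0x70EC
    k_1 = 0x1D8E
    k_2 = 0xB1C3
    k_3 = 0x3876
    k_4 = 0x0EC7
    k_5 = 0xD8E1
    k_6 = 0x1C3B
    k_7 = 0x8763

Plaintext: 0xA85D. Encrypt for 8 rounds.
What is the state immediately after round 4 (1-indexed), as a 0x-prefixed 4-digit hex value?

s_0 = plaintext = 0xA85D
s_1 = Round(s_0, k_0) = 0x5D03
s_2 = Round(s_1, k_1) = 0x03CC
s_3 = Round(s_2, k_2) = 0xCCC7
s_4 = Round(s_3, k_3) = 0xC767
s_5 = Round(s_4, k_4) = 0x67CB
s_6 = Round(s_5, k_5) = 0xCB87
s_7 = Round(s_6, k_6) = 0x876D
s_8 = Round(s_7, k_7) = 0x6D48

0xC767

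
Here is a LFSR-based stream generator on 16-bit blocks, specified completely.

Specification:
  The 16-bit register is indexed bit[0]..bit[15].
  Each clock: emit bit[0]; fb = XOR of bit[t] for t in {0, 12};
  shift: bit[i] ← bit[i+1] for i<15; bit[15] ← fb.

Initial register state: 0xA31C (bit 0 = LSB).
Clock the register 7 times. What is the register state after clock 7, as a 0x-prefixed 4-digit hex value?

reg_0 = 0xA31C
clock 1: out=0, reg = 0x518E
clock 2: out=0, reg = 0xA8C7
clock 3: out=1, reg = 0xD463
clock 4: out=1, reg = 0x6A31
clock 5: out=1, reg = 0xB518
clock 6: out=0, reg = 0xDA8C
clock 7: out=0, reg = 0xED46

0xED46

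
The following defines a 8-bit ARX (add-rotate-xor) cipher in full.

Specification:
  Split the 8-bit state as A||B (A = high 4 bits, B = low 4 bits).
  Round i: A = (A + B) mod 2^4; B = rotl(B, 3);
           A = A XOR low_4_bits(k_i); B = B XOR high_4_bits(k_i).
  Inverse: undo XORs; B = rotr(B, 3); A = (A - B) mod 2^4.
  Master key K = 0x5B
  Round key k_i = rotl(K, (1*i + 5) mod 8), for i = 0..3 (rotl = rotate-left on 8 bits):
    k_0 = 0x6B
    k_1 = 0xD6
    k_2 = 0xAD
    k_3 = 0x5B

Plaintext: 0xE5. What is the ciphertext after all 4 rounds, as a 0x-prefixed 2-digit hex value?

s_0 = plaintext = 0xE5
s_1 = Round(s_0, k_0) = 0x8C
s_2 = Round(s_1, k_1) = 0x2B
s_3 = Round(s_2, k_2) = 0x07
s_4 = Round(s_3, k_3) = 0xCE

0xCE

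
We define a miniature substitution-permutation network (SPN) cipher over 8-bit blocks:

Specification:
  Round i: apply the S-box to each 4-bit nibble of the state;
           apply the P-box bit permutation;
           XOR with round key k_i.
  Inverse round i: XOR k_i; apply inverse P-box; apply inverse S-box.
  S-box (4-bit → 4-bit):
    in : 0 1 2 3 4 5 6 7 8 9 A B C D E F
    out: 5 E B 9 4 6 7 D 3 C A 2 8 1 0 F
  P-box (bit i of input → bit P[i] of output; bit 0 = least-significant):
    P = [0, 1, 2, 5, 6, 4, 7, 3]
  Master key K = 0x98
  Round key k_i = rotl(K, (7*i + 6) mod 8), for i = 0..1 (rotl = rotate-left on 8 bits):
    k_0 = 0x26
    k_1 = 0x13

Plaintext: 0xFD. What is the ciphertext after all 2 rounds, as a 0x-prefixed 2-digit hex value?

0xEC

s_0 = plaintext = 0xFD
s_1 = Round(s_0, k_0) = 0xFF
s_2 = Round(s_1, k_1) = 0xEC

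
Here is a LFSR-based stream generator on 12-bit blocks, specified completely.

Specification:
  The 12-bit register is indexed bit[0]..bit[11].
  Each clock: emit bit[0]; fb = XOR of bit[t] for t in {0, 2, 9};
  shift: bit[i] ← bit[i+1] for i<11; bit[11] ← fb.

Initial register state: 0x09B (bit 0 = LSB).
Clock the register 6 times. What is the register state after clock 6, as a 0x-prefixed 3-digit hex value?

0x542

reg_0 = 0x09B
clock 1: out=1, reg = 0x84D
clock 2: out=1, reg = 0x426
clock 3: out=0, reg = 0xA13
clock 4: out=1, reg = 0x509
clock 5: out=1, reg = 0xA84
clock 6: out=0, reg = 0x542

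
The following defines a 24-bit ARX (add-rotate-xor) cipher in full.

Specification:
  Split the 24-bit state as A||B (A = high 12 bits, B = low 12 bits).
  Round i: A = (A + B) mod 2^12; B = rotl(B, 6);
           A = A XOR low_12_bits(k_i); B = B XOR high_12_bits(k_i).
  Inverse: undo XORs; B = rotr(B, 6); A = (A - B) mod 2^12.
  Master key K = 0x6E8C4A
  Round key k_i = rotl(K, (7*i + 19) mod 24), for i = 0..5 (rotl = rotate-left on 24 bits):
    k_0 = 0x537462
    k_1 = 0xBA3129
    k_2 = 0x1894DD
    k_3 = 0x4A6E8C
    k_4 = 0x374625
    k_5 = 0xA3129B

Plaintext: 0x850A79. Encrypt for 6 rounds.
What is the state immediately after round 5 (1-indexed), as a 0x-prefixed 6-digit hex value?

s_0 = plaintext = 0x850A79
s_1 = Round(s_0, k_0) = 0x6ABB5E
s_2 = Round(s_1, k_1) = 0x320C0E
s_3 = Round(s_2, k_2) = 0xBF3239
s_4 = Round(s_3, k_3) = 0x0A0AEE
s_5 = Round(s_4, k_4) = 0xDAB8DF
s_6 = Round(s_5, k_5) = 0x411DD2

0xDAB8DF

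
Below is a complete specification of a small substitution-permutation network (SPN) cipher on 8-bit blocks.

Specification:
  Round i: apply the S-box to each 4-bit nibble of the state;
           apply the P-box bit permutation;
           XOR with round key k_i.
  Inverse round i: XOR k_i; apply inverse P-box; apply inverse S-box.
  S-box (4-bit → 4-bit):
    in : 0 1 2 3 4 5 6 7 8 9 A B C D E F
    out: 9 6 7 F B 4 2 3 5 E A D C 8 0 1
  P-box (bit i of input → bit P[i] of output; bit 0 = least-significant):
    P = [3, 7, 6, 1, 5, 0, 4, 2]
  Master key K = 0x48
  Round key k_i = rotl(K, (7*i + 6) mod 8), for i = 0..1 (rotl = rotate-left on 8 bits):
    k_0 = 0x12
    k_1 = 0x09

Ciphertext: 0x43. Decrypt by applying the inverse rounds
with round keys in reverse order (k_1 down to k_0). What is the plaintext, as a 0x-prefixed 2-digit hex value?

0x22

s_0 = ciphertext = 0x43
s_1 = InvRound(s_0, k_1) = 0xEB
s_2 = InvRound(s_1, k_0) = 0x22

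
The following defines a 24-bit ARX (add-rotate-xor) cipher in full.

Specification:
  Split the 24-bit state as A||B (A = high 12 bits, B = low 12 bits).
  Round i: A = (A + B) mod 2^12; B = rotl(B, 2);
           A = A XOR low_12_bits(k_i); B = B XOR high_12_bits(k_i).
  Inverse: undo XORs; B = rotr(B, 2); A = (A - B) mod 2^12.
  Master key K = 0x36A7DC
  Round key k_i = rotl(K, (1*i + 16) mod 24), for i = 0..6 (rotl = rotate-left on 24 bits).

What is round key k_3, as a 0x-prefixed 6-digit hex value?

0xE1B53E

K = 0x36A7DC
k_0 = rotl(K, (1*0+16) mod 24) = rotl(K, 16) = 0xDC36A7
k_1 = rotl(K, (1*1+16) mod 24) = rotl(K, 17) = 0xB86D4F
k_2 = rotl(K, (1*2+16) mod 24) = rotl(K, 18) = 0x70DA9F
k_3 = rotl(K, (1*3+16) mod 24) = rotl(K, 19) = 0xE1B53E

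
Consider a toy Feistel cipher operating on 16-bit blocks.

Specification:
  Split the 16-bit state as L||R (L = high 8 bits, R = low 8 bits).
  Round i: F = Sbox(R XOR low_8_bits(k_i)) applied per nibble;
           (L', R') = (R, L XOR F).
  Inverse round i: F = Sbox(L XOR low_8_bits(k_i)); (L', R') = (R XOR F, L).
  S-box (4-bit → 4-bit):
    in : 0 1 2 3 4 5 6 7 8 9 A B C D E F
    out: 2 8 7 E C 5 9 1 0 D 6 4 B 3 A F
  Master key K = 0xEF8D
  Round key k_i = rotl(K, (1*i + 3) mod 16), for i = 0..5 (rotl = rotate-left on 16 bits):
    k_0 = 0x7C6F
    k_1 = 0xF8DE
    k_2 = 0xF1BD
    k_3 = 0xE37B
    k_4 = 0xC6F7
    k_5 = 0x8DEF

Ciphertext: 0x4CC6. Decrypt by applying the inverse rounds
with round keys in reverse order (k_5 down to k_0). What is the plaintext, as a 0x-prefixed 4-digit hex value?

s_0 = ciphertext = 0x4CC6
s_1 = InvRound(s_0, k_5) = 0xA84C
s_2 = InvRound(s_1, k_4) = 0x13A8
s_3 = InvRound(s_2, k_3) = 0x3813
s_4 = InvRound(s_3, k_2) = 0x1638
s_5 = InvRound(s_4, k_1) = 0x8816
s_6 = InvRound(s_5, k_0) = 0xB788

0xB788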